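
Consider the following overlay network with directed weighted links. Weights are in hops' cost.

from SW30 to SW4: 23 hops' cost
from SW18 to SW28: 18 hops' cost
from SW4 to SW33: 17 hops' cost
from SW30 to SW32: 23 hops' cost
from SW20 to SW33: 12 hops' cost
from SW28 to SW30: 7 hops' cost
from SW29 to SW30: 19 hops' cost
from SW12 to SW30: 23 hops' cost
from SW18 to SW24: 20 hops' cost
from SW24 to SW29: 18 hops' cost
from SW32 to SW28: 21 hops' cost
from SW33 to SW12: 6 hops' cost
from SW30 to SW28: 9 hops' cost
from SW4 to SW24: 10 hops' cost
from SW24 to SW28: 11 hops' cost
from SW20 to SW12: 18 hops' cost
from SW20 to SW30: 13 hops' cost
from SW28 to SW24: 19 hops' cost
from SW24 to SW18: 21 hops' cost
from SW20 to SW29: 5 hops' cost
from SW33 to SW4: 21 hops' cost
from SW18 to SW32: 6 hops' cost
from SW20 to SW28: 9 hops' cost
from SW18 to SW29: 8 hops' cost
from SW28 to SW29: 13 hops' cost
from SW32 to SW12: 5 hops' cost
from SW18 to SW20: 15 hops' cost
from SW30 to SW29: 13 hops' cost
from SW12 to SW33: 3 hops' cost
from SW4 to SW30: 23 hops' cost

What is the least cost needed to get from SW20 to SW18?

49 hops' cost

Candidate routes:
SW20 → SW33 → SW4 → SW24 → SW18: 12+21+10+21 = 64
SW20 → SW30 → SW28 → SW24 → SW18: 13+9+19+21 = 62
SW20 → SW28 → SW24 → SW18: 9+19+21 = 49
The minimum is 49 hops' cost via SW20 → SW28 → SW24 → SW18.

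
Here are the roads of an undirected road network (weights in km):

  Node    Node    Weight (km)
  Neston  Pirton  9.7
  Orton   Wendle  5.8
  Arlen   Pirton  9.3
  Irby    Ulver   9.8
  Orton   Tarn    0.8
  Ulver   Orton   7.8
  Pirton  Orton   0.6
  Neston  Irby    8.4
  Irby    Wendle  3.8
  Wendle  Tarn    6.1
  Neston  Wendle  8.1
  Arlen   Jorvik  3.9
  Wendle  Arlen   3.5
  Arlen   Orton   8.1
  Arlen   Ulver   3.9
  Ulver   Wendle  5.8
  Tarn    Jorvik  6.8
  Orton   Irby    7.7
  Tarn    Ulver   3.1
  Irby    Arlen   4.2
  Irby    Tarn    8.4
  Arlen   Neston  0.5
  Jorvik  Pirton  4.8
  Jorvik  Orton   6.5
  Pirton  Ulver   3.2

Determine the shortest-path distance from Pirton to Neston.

7.6 km

Compare a few routes:
Pirton → Orton → Tarn → Ulver → Arlen → Neston: 0.6+0.8+3.1+3.9+0.5 = 8.9
Pirton → Ulver → Arlen → Neston: 3.2+3.9+0.5 = 7.6
Pirton → Orton → Arlen → Neston: 0.6+8.1+0.5 = 9.2
The minimum is 7.6 km via Pirton → Ulver → Arlen → Neston.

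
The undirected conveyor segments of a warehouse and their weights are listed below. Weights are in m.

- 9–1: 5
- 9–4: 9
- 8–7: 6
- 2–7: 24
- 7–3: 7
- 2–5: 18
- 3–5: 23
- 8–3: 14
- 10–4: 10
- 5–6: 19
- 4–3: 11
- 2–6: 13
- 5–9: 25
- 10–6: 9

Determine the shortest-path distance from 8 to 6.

Settle nodes by increasing distance from 8:
8: 0
7: 6  (via 8)
3: 13  (via 7)
4: 24  (via 3)
2: 30  (via 7)
9: 33  (via 4)
10: 34  (via 4)
5: 36  (via 3)
1: 38  (via 9)
6: 43  (via 2)
Shortest route: 8 → 7 → 2 → 6 = 43 m.

43 m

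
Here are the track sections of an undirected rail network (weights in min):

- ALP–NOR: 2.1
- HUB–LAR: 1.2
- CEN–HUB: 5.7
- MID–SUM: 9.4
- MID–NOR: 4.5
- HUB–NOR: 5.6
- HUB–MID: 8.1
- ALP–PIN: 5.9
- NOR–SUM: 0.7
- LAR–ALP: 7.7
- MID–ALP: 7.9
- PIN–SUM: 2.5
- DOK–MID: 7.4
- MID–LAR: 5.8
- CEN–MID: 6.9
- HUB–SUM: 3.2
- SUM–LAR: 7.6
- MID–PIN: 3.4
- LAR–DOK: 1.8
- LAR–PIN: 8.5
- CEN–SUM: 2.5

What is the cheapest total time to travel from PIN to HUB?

5.7 min

Settle nodes by increasing distance from PIN:
PIN: 0
SUM: 2.5  (via PIN)
NOR: 3.2  (via SUM)
MID: 3.4  (via PIN)
CEN: 5  (via SUM)
ALP: 5.3  (via NOR)
HUB: 5.7  (via SUM)
Shortest route: PIN–SUM–HUB = 5.7 min.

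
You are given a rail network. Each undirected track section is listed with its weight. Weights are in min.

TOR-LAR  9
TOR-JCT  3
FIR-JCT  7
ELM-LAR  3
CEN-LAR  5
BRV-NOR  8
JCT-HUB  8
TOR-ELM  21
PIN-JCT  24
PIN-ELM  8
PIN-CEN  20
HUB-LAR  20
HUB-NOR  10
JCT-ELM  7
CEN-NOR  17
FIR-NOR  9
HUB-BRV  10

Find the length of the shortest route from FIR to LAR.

Enumerating some paths:
FIR → JCT → ELM → LAR: 7+7+3 = 17
FIR → NOR → CEN → LAR: 9+17+5 = 31
FIR → JCT → TOR → LAR: 7+3+9 = 19
Cheapest is FIR → JCT → ELM → LAR at 17 min.

17 min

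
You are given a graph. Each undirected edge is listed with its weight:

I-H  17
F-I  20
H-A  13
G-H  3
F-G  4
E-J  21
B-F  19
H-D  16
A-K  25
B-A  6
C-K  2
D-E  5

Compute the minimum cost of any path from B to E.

Candidate routes:
B–A–H–D–E: 6+13+16+5 = 40
B–F–G–H–D–E: 19+4+3+16+5 = 47
B–F–I–H–D–E: 19+20+17+16+5 = 77
Cheapest is B–A–H–D–E at 40.

40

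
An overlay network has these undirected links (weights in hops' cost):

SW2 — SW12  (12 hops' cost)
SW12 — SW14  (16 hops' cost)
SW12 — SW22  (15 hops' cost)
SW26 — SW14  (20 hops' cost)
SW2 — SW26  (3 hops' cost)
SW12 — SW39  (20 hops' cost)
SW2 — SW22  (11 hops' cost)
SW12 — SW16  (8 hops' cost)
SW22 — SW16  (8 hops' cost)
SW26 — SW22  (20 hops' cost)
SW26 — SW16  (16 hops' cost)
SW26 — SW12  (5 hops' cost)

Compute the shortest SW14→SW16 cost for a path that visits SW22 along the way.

39 hops' cost

Shortest SW14→SW22: SW14–SW12–SW22 = 31
Shortest SW22→SW16: SW22–SW16 = 8
Total via SW22: 31 + 8 = 39 hops' cost.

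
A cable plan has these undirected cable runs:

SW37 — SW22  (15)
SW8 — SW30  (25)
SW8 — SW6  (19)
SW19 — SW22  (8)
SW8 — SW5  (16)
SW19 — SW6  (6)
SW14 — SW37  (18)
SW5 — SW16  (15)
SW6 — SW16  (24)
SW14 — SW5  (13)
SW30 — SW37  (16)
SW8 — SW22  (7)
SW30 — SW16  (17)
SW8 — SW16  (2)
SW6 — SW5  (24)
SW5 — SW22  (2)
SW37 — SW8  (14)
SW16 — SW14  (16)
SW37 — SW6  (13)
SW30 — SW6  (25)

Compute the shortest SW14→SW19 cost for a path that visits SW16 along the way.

33

Shortest SW14→SW16: SW14–SW16 = 16
Best SW16 to SW19: SW16–SW8–SW22–SW19 costing 17
Total via SW16: 16 + 17 = 33.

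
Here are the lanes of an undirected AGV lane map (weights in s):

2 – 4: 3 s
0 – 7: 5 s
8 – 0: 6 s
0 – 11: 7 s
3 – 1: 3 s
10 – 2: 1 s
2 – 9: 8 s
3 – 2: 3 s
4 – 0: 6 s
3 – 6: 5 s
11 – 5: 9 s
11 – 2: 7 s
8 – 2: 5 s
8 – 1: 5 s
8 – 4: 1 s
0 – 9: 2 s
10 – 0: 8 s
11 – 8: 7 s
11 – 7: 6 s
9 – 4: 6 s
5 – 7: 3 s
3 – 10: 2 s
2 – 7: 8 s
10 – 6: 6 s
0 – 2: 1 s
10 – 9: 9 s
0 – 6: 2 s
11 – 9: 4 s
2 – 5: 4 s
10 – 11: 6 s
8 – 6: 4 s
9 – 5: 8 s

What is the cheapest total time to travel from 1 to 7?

Shortest distances from 1:
1: 0
3: 3  (via 1)
8: 5  (via 1)
10: 5  (via 3)
2: 6  (via 3)
4: 6  (via 8)
0: 7  (via 2)
6: 8  (via 3)
9: 9  (via 0)
5: 10  (via 2)
11: 11  (via 10)
7: 12  (via 0)
Shortest route: 1–3–2–0–7 = 12 s.

12 s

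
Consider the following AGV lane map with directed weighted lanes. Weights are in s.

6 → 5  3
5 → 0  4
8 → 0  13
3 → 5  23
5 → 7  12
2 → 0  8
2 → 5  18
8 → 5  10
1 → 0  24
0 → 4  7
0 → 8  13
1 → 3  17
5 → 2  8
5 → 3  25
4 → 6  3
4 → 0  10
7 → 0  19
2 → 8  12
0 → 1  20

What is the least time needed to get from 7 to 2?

40 s

Compare a few routes:
7 → 0 → 8 → 5 → 2: 19+13+10+8 = 50
7 → 0 → 4 → 6 → 5 → 2: 19+7+3+3+8 = 40
Cheapest is 7 → 0 → 4 → 6 → 5 → 2 at 40 s.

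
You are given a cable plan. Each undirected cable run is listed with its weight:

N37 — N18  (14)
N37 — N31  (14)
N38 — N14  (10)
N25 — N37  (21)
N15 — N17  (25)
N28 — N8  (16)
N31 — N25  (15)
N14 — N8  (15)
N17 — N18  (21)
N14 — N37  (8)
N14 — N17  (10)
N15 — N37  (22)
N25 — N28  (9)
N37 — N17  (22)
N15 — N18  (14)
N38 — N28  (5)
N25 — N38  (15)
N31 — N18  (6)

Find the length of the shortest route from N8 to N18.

Settle nodes by increasing distance from N8:
N8: 0
N14: 15  (via N8)
N28: 16  (via N8)
N38: 21  (via N28)
N37: 23  (via N14)
N17: 25  (via N14)
N25: 25  (via N28)
N18: 37  (via N37)
Shortest route: N8–N14–N37–N18 = 37.

37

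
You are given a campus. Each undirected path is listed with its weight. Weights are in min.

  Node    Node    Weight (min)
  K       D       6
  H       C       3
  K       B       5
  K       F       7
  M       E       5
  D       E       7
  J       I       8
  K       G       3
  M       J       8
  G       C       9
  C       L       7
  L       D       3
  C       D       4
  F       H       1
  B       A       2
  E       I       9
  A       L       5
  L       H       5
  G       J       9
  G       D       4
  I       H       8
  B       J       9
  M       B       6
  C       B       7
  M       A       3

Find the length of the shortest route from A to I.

Enumerating some paths:
A → M → E → I: 3+5+9 = 17
A → L → H → I: 5+5+8 = 18
A → B → J → I: 2+9+8 = 19
The minimum is 17 min via A → M → E → I.

17 min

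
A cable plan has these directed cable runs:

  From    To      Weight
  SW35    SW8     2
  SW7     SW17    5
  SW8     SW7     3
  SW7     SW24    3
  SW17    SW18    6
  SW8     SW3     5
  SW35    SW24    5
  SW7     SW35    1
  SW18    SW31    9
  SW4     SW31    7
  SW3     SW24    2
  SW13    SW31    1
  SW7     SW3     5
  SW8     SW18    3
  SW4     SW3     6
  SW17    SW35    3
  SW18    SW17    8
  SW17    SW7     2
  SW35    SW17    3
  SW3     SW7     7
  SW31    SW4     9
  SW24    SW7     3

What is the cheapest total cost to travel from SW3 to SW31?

20

Running Dijkstra from SW3:
SW3: 0
SW24: 2  (via SW3)
SW7: 5  (via SW24)
SW35: 6  (via SW7)
SW8: 8  (via SW35)
SW17: 9  (via SW35)
SW18: 11  (via SW8)
SW31: 20  (via SW18)
Shortest route: SW3–SW24–SW7–SW35–SW8–SW18–SW31 = 20.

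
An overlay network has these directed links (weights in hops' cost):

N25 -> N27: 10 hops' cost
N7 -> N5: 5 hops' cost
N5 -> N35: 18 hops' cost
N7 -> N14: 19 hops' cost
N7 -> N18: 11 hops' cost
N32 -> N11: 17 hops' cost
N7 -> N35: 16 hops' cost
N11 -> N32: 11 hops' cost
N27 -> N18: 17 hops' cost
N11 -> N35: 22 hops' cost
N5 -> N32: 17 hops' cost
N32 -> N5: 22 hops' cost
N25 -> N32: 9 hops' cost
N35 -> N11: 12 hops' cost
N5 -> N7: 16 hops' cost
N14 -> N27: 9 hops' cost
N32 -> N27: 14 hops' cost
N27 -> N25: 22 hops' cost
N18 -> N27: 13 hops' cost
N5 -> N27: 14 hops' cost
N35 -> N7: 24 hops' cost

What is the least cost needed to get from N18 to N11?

Compare a few routes:
N18 - N27 - N25 - N32 - N11: 13+22+9+17 = 61
N18 - N27 - N25 - N32 - N5 - N35 - N11: 13+22+9+22+18+12 = 96
N18 - N27 - N25 - N32 - N5 - N7 - N35 - N11: 13+22+9+22+16+16+12 = 110
The minimum is 61 hops' cost via N18 - N27 - N25 - N32 - N11.

61 hops' cost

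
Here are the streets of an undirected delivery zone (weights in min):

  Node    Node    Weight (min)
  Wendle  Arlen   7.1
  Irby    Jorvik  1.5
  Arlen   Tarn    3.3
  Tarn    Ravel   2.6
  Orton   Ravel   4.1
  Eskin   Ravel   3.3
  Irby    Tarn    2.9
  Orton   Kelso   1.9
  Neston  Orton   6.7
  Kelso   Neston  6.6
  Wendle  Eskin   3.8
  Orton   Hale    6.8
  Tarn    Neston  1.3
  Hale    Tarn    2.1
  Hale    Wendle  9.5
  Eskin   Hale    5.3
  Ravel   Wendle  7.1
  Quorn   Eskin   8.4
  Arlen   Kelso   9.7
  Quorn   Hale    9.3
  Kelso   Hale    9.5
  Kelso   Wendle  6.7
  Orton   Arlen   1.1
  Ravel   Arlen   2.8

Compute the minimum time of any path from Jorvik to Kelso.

Candidate routes:
Jorvik–Irby–Tarn–Neston–Kelso: 1.5+2.9+1.3+6.6 = 12.3
Jorvik–Irby–Tarn–Ravel–Arlen–Orton–Kelso: 1.5+2.9+2.6+2.8+1.1+1.9 = 12.8
Jorvik–Irby–Tarn–Arlen–Orton–Kelso: 1.5+2.9+3.3+1.1+1.9 = 10.7
Jorvik–Irby–Tarn–Ravel–Orton–Kelso: 1.5+2.9+2.6+4.1+1.9 = 13
Cheapest is Jorvik–Irby–Tarn–Arlen–Orton–Kelso at 10.7 min.

10.7 min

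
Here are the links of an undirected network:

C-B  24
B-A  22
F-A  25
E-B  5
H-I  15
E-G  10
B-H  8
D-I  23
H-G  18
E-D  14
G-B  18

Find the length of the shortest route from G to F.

62

Settle nodes by increasing distance from G:
G: 0
E: 10  (via G)
B: 15  (via E)
H: 18  (via G)
D: 24  (via E)
I: 33  (via H)
A: 37  (via B)
C: 39  (via B)
F: 62  (via A)
Shortest route: G → E → B → A → F = 62.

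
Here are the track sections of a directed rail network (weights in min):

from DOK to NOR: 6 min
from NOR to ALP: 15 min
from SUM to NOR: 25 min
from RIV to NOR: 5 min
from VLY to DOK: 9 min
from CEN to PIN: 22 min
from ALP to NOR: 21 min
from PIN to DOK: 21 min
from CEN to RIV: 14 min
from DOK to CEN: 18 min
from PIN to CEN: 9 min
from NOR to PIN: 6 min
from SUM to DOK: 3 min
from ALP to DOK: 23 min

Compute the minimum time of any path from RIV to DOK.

32 min

Settle nodes by increasing distance from RIV:
RIV: 0
NOR: 5  (via RIV)
PIN: 11  (via NOR)
ALP: 20  (via NOR)
CEN: 20  (via PIN)
DOK: 32  (via PIN)
Shortest route: RIV–NOR–PIN–DOK = 32 min.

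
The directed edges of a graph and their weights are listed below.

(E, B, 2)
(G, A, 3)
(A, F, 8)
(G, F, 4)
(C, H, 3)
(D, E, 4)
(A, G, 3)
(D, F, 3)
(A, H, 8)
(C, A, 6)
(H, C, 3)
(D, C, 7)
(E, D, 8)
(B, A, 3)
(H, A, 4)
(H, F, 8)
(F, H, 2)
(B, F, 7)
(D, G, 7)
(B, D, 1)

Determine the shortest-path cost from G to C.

Enumerating some paths:
G - A - H - C: 3+8+3 = 14
G - F - H - C: 4+2+3 = 9
Cheapest is G - F - H - C at 9.

9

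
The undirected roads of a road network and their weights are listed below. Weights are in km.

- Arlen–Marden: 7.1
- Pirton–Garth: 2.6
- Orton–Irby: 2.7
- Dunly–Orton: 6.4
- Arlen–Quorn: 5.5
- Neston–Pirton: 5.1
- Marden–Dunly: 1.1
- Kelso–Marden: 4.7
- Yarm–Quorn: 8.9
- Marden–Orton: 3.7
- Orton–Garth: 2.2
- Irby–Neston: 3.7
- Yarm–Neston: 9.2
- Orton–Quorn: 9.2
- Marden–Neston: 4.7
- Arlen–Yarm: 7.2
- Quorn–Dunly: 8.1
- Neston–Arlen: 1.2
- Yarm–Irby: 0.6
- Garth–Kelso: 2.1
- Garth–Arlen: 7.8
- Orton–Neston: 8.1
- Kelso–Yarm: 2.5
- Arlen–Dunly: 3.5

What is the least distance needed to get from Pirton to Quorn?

Compare a few routes:
Pirton → Neston → Arlen → Quorn: 5.1+1.2+5.5 = 11.8
Pirton → Garth → Orton → Quorn: 2.6+2.2+9.2 = 14
Cheapest is Pirton → Neston → Arlen → Quorn at 11.8 km.

11.8 km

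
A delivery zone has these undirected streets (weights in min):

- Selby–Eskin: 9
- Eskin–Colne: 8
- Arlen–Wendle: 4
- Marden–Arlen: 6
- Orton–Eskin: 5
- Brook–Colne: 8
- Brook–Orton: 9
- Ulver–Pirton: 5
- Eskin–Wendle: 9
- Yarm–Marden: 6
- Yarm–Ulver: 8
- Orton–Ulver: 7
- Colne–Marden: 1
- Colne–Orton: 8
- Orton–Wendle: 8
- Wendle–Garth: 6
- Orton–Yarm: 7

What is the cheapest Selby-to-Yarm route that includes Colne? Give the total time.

24 min

Shortest Selby→Colne: Selby–Eskin–Colne = 17
Shortest Colne→Yarm: Colne–Marden–Yarm = 7
Total via Colne: 17 + 7 = 24 min.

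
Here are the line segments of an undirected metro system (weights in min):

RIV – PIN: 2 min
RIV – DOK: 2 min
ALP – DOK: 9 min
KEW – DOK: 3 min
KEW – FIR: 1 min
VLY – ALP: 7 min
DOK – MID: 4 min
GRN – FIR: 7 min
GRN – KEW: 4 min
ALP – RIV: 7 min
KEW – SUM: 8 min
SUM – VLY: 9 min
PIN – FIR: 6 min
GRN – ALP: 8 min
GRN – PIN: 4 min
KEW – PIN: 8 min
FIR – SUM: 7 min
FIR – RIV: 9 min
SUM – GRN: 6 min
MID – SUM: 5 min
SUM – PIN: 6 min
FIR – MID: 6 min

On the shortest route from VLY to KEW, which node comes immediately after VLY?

SUM

Enumerating some paths:
VLY - ALP - GRN - KEW: 7+8+4 = 19
VLY - SUM - KEW: 9+8 = 17
VLY - ALP - DOK - KEW: 7+9+3 = 19
The minimum is 17 min via VLY - SUM - KEW.
So from VLY the first move is to SUM.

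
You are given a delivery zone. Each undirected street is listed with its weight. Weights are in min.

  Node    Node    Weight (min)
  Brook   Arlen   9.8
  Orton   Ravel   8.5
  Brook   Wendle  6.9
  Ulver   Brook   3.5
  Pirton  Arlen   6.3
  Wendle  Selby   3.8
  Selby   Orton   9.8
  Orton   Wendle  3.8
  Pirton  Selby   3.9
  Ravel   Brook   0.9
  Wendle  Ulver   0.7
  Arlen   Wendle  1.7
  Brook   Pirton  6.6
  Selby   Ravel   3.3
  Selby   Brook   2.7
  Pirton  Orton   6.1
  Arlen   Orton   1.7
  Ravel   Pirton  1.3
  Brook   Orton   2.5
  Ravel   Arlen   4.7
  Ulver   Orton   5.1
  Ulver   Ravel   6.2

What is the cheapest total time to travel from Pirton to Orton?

4.7 min

Settle nodes by increasing distance from Pirton:
Pirton: 0
Ravel: 1.3  (via Pirton)
Brook: 2.2  (via Ravel)
Selby: 3.9  (via Pirton)
Orton: 4.7  (via Brook)
Shortest route: Pirton–Ravel–Brook–Orton = 4.7 min.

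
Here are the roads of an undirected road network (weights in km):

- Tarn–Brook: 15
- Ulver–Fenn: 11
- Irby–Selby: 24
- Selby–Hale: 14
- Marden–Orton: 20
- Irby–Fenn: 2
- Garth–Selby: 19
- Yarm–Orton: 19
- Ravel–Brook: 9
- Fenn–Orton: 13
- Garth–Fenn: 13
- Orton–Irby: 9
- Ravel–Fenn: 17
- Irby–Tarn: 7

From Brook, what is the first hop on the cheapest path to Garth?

Compare a few routes:
Brook → Tarn → Irby → Fenn → Garth: 15+7+2+13 = 37
Brook → Ravel → Fenn → Garth: 9+17+13 = 39
Cheapest is Brook → Tarn → Irby → Fenn → Garth at 37 km.
So from Brook the first move is to Tarn.

Tarn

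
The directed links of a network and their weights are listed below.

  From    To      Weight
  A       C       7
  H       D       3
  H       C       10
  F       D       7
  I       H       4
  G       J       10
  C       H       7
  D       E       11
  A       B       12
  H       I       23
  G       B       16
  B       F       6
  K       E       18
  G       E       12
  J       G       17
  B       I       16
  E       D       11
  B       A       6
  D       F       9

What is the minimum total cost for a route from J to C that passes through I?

63

Shortest J→I: J–G–B–I = 49
Shortest I→C: I–H–C = 14
Total via I: 49 + 14 = 63.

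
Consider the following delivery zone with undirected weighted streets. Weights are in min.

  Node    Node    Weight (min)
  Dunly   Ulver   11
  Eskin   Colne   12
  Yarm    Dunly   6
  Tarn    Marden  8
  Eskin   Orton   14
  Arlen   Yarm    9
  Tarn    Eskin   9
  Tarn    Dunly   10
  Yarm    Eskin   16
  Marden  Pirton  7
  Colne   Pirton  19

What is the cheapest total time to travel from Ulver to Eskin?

30 min

Running Dijkstra from Ulver:
Ulver: 0
Dunly: 11  (via Ulver)
Yarm: 17  (via Dunly)
Tarn: 21  (via Dunly)
Arlen: 26  (via Yarm)
Marden: 29  (via Tarn)
Eskin: 30  (via Tarn)
Shortest route: Ulver–Dunly–Tarn–Eskin = 30 min.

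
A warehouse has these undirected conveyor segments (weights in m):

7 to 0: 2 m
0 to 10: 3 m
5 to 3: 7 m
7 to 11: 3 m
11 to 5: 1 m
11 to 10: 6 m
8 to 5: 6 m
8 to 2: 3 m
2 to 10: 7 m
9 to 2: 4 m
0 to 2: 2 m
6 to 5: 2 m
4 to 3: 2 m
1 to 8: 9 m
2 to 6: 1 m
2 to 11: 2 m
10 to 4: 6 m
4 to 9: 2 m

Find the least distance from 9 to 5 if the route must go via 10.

Shortest 9→10: 9–4–10 = 8
Shortest 10→5: 10–11–5 = 7
Total via 10: 8 + 7 = 15 m.

15 m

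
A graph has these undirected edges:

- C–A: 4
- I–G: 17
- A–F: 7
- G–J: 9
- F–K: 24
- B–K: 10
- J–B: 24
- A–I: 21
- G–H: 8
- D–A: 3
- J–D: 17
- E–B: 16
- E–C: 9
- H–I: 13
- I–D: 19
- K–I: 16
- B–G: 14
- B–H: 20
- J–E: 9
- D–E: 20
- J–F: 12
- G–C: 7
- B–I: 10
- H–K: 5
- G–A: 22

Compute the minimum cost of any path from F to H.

Settle nodes by increasing distance from F:
F: 0
A: 7  (via F)
D: 10  (via A)
C: 11  (via A)
J: 12  (via F)
G: 18  (via C)
E: 20  (via C)
K: 24  (via F)
H: 26  (via G)
Shortest route: F → A → C → G → H = 26.

26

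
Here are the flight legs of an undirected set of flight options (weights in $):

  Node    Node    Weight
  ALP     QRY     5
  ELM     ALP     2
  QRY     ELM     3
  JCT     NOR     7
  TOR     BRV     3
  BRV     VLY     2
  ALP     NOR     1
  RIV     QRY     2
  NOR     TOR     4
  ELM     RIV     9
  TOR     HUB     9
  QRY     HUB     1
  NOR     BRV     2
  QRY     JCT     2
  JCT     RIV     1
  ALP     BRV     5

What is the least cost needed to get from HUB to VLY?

Settle nodes by increasing distance from HUB:
HUB: 0
QRY: 1  (via HUB)
RIV: 3  (via QRY)
JCT: 3  (via QRY)
ELM: 4  (via QRY)
ALP: 6  (via QRY)
NOR: 7  (via ALP)
TOR: 9  (via HUB)
BRV: 9  (via NOR)
VLY: 11  (via BRV)
Shortest route: HUB → QRY → ALP → NOR → BRV → VLY = $11.

$11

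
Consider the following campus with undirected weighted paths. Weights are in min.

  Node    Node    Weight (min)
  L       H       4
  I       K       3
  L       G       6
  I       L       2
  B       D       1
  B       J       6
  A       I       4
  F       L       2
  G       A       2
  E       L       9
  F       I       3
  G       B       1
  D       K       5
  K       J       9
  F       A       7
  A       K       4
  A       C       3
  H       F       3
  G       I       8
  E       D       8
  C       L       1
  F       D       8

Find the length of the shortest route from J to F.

Shortest distances from J:
J: 0
B: 6  (via J)
D: 7  (via B)
G: 7  (via B)
A: 9  (via G)
K: 9  (via J)
C: 12  (via A)
I: 12  (via K)
L: 13  (via G)
E: 15  (via D)
F: 15  (via D)
Shortest route: J → B → D → F = 15 min.

15 min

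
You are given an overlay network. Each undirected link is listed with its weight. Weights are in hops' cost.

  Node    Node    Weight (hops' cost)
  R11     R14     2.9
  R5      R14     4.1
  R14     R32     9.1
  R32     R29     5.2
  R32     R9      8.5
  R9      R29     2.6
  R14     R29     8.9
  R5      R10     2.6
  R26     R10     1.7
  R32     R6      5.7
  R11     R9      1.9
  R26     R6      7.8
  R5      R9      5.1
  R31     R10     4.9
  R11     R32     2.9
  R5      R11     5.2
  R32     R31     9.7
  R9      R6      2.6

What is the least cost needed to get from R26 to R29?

12 hops' cost

Enumerating some paths:
R26 → R6 → R9 → R29: 7.8+2.6+2.6 = 13
R26 → R10 → R5 → R9 → R29: 1.7+2.6+5.1+2.6 = 12
Cheapest is R26 → R10 → R5 → R9 → R29 at 12 hops' cost.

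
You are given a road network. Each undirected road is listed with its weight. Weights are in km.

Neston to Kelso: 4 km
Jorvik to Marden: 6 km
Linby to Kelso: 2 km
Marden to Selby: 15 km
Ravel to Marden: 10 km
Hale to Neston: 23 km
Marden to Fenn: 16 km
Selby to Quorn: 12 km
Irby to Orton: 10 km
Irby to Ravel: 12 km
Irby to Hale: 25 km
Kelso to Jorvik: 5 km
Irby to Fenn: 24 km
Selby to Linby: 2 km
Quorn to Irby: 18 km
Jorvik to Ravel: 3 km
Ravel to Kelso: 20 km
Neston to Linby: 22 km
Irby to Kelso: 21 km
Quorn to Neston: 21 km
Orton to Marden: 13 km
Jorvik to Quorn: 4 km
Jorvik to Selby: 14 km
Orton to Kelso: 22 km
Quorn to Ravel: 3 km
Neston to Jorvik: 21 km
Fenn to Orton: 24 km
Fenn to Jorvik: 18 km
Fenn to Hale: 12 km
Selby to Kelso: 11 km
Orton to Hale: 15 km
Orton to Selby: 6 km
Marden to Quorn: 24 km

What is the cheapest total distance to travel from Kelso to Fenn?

Shortest distances from Kelso:
Kelso: 0
Linby: 2  (via Kelso)
Selby: 4  (via Linby)
Neston: 4  (via Kelso)
Jorvik: 5  (via Kelso)
Ravel: 8  (via Jorvik)
Quorn: 9  (via Jorvik)
Orton: 10  (via Selby)
Marden: 11  (via Jorvik)
Irby: 20  (via Ravel)
Fenn: 23  (via Jorvik)
Shortest route: Kelso–Jorvik–Fenn = 23 km.

23 km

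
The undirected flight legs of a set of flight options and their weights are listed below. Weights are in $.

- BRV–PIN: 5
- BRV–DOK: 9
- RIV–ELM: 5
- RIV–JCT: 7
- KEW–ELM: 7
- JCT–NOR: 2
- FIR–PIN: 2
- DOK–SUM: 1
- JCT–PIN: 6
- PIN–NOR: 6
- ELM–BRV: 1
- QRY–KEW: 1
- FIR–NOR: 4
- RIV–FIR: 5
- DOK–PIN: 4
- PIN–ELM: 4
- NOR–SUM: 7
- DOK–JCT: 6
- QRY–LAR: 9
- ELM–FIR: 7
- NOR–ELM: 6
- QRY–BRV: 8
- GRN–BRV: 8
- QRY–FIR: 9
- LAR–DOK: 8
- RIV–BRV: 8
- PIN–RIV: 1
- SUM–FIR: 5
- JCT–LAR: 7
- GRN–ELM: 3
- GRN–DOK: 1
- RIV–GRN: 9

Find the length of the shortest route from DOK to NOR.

$8

Enumerating some paths:
DOK–PIN–NOR: 4+6 = 10
DOK–SUM–NOR: 1+7 = 8
DOK–GRN–ELM–NOR: 1+3+6 = 10
DOK–SUM–FIR–NOR: 1+5+4 = 10
The minimum is $8 via DOK–SUM–NOR.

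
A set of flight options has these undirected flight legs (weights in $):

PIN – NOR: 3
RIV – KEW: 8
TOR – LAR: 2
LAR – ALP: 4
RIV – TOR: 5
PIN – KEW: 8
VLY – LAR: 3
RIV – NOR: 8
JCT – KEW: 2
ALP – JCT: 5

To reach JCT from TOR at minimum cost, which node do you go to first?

LAR

Enumerating some paths:
TOR - RIV - KEW - JCT: 5+8+2 = 15
TOR - LAR - ALP - JCT: 2+4+5 = 11
The minimum is $11 via TOR - LAR - ALP - JCT.
So from TOR the first move is to LAR.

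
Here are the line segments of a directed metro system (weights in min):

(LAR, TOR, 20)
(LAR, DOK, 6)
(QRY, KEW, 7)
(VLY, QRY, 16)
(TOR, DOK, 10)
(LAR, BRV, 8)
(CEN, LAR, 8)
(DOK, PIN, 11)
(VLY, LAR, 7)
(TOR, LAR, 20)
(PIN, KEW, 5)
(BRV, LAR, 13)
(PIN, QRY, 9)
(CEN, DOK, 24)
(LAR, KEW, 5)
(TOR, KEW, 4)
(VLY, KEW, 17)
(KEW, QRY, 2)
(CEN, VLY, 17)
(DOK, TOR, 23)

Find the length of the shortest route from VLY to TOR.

Candidate routes:
VLY–LAR–TOR: 7+20 = 27
VLY–LAR–DOK–TOR: 7+6+23 = 36
The minimum is 27 min via VLY–LAR–TOR.

27 min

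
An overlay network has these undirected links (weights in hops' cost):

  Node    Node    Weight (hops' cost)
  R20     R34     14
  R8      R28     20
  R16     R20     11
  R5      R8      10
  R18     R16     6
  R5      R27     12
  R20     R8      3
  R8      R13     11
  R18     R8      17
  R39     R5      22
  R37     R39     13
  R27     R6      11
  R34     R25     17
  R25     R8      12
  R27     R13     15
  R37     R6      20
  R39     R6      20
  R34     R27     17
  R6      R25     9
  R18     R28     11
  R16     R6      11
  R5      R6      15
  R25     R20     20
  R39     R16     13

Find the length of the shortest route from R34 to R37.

Running Dijkstra from R34:
R34: 0
R20: 14  (via R34)
R25: 17  (via R34)
R27: 17  (via R34)
R8: 17  (via R20)
R16: 25  (via R20)
R6: 26  (via R25)
R5: 27  (via R8)
R13: 28  (via R8)
R18: 31  (via R16)
R28: 37  (via R8)
R39: 38  (via R16)
R37: 46  (via R6)
Shortest route: R34–R25–R6–R37 = 46 hops' cost.

46 hops' cost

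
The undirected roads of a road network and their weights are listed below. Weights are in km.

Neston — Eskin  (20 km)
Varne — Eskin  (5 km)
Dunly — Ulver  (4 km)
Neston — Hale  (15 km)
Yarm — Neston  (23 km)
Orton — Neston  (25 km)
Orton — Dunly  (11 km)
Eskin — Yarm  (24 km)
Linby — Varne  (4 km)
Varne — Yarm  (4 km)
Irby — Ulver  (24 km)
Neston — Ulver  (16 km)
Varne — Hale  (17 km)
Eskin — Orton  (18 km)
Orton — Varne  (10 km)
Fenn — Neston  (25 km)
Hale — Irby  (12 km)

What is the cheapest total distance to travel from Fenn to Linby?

54 km

Settle nodes by increasing distance from Fenn:
Fenn: 0
Neston: 25  (via Fenn)
Hale: 40  (via Neston)
Ulver: 41  (via Neston)
Dunly: 45  (via Ulver)
Eskin: 45  (via Neston)
Yarm: 48  (via Neston)
Varne: 50  (via Eskin)
Orton: 50  (via Neston)
Irby: 52  (via Hale)
Linby: 54  (via Varne)
Shortest route: Fenn → Neston → Eskin → Varne → Linby = 54 km.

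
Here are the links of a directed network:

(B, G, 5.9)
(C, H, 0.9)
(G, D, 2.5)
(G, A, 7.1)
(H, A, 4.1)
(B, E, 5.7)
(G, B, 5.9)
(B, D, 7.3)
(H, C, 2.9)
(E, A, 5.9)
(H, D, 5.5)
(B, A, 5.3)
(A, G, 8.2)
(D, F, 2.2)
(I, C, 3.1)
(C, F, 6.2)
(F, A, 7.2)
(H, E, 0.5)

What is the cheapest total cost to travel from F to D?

17.9

Candidate routes:
F–A–G–B–D: 7.2+8.2+5.9+7.3 = 28.6
F–A–G–D: 7.2+8.2+2.5 = 17.9
The minimum is 17.9 via F–A–G–D.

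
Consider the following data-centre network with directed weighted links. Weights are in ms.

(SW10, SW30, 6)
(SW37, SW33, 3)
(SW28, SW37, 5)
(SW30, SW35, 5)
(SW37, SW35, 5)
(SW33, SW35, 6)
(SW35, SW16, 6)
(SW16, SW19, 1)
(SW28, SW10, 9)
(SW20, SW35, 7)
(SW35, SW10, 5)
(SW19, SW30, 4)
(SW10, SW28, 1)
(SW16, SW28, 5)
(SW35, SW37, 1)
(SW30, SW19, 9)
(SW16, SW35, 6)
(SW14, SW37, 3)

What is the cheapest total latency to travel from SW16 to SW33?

10 ms

Enumerating some paths:
SW16–SW28–SW37–SW33: 5+5+3 = 13
SW16–SW19–SW30–SW35–SW37–SW33: 1+4+5+1+3 = 14
SW16–SW35–SW10–SW28–SW37–SW33: 6+5+1+5+3 = 20
SW16–SW35–SW37–SW33: 6+1+3 = 10
The minimum is 10 ms via SW16–SW35–SW37–SW33.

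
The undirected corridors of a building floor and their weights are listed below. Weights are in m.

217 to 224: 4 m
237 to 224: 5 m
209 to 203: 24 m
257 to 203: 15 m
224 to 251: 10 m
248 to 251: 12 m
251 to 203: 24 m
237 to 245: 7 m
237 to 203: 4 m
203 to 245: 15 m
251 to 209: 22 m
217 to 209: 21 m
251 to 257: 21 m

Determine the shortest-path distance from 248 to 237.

27 m

Shortest distances from 248:
248: 0
251: 12  (via 248)
224: 22  (via 251)
217: 26  (via 224)
237: 27  (via 224)
Shortest route: 248 → 251 → 224 → 237 = 27 m.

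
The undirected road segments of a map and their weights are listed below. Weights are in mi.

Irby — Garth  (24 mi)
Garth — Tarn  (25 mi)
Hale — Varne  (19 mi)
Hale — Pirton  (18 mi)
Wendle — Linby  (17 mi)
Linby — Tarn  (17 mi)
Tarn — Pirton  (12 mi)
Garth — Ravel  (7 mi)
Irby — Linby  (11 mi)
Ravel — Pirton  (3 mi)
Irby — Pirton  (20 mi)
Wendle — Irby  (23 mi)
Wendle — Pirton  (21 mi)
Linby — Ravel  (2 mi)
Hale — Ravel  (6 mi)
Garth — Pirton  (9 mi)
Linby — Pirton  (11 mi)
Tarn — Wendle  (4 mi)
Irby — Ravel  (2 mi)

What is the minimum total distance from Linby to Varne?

27 mi

Enumerating some paths:
Linby - Irby - Ravel - Hale - Varne: 11+2+6+19 = 38
Linby - Ravel - Pirton - Hale - Varne: 2+3+18+19 = 42
Linby - Ravel - Hale - Varne: 2+6+19 = 27
Linby - Pirton - Ravel - Hale - Varne: 11+3+6+19 = 39
The minimum is 27 mi via Linby - Ravel - Hale - Varne.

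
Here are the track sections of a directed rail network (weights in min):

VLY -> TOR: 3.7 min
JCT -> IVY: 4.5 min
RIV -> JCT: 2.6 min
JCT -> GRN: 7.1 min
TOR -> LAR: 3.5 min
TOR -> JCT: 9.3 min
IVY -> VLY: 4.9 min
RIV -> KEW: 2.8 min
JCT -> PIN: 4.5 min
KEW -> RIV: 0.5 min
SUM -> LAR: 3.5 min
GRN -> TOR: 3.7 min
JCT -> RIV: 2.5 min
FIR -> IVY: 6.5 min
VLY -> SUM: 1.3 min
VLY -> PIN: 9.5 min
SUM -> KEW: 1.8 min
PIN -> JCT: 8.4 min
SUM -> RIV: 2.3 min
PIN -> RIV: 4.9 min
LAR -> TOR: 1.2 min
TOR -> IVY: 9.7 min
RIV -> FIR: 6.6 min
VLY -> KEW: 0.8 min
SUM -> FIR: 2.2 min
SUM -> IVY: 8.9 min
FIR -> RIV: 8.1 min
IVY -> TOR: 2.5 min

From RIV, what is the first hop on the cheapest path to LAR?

Enumerating some paths:
RIV - FIR - IVY - TOR - LAR: 6.6+6.5+2.5+3.5 = 19.1
RIV - JCT - IVY - TOR - LAR: 2.6+4.5+2.5+3.5 = 13.1
RIV - JCT - GRN - TOR - LAR: 2.6+7.1+3.7+3.5 = 16.9
RIV - JCT - IVY - VLY - SUM - LAR: 2.6+4.5+4.9+1.3+3.5 = 16.8
Cheapest is RIV - JCT - IVY - TOR - LAR at 13.1 min.
So from RIV the first move is to JCT.

JCT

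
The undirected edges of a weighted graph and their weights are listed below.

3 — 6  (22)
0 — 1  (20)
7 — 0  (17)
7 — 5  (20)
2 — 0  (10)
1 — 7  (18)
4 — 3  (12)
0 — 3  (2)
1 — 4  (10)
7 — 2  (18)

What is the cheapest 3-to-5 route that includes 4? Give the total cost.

Best 3 to 4: 3 → 4 costing 12
Shortest 4→5: 4 → 1 → 7 → 5 = 48
Total via 4: 12 + 48 = 60.

60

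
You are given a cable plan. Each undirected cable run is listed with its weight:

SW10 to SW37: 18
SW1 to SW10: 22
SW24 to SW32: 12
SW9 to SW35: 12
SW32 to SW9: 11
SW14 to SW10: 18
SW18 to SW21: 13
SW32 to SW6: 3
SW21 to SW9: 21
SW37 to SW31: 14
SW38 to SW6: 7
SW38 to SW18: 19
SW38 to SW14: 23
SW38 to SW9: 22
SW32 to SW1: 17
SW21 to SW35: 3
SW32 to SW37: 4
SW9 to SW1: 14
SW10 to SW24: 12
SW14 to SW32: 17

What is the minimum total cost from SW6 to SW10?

Settle nodes by increasing distance from SW6:
SW6: 0
SW32: 3  (via SW6)
SW37: 7  (via SW32)
SW38: 7  (via SW6)
SW9: 14  (via SW32)
SW24: 15  (via SW32)
SW1: 20  (via SW32)
SW14: 20  (via SW32)
SW31: 21  (via SW37)
SW10: 25  (via SW37)
Shortest route: SW6 → SW32 → SW37 → SW10 = 25.

25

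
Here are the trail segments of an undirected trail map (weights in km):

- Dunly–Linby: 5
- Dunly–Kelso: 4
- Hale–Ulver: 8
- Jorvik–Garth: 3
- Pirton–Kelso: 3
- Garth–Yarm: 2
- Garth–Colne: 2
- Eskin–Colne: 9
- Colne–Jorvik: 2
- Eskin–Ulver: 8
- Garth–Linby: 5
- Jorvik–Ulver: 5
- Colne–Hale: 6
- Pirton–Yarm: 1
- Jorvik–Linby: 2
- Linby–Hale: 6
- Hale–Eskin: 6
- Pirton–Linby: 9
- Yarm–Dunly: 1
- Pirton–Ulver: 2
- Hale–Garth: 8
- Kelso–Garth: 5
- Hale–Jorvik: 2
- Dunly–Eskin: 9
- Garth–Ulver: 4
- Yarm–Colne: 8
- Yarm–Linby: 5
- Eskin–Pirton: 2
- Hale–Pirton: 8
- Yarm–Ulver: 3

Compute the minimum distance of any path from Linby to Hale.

4 km

Enumerating some paths:
Linby - Hale: 6 = 6
Linby - Jorvik - Hale: 2+2 = 4
Linby - Garth - Jorvik - Hale: 5+3+2 = 10
Cheapest is Linby - Jorvik - Hale at 4 km.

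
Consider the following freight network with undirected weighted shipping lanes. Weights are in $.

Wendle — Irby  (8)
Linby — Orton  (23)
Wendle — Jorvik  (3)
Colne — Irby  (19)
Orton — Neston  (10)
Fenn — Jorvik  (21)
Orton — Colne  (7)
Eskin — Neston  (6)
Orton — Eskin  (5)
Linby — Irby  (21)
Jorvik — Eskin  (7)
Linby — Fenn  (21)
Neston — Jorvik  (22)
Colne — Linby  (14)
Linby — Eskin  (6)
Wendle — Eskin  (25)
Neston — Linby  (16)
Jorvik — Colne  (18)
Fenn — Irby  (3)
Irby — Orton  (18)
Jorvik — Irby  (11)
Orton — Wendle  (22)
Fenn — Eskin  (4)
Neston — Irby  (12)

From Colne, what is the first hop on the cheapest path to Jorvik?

Compare a few routes:
Colne - Jorvik: 18 = 18
Colne - Orton - Eskin - Jorvik: 7+5+7 = 19
The minimum is $18 via Colne - Jorvik.
So from Colne the first move is to Jorvik.

Jorvik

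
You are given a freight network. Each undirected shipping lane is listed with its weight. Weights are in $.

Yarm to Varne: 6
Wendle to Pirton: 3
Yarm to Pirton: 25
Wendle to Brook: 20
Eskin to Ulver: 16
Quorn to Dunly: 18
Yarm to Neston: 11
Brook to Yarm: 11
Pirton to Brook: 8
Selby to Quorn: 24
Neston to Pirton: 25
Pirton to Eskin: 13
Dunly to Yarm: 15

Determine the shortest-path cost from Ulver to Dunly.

Settle nodes by increasing distance from Ulver:
Ulver: 0
Eskin: 16  (via Ulver)
Pirton: 29  (via Eskin)
Wendle: 32  (via Pirton)
Brook: 37  (via Pirton)
Yarm: 48  (via Brook)
Varne: 54  (via Yarm)
Neston: 54  (via Pirton)
Dunly: 63  (via Yarm)
Shortest route: Ulver–Eskin–Pirton–Brook–Yarm–Dunly = $63.

$63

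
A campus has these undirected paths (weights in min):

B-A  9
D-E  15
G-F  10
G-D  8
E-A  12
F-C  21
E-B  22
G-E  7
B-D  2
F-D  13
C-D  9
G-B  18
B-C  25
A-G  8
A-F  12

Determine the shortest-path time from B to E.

17 min

Compare a few routes:
B → E: 22 = 22
B → D → E: 2+15 = 17
B → A → E: 9+12 = 21
Cheapest is B → D → E at 17 min.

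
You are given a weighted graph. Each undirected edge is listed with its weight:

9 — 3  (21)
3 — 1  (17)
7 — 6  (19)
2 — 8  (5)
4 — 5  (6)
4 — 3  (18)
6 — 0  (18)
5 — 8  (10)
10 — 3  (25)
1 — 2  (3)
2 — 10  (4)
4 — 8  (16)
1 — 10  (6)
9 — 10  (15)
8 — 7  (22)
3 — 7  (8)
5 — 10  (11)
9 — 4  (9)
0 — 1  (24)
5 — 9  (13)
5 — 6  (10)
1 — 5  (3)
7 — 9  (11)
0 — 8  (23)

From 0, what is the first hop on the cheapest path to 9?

Compare a few routes:
0–1–5–9: 24+3+13 = 40
0–1–5–4–9: 24+3+6+9 = 42
0–6–5–9: 18+10+13 = 41
Cheapest is 0–1–5–9 at 40.
So from 0 the first move is to 1.

1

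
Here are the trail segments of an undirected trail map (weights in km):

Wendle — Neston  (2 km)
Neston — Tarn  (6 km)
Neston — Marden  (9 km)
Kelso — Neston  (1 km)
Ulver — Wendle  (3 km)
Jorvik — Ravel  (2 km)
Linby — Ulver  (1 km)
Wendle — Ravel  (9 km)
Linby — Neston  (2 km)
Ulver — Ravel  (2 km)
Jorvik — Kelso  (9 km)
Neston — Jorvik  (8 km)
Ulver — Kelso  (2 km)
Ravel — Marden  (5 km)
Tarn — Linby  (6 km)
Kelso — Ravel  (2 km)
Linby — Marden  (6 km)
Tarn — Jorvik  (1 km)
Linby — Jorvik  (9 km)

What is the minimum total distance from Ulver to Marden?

Compare a few routes:
Ulver - Kelso - Ravel - Marden: 2+2+5 = 9
Ulver - Linby - Marden: 1+6 = 7
Ulver - Kelso - Neston - Linby - Marden: 2+1+2+6 = 11
The minimum is 7 km via Ulver - Linby - Marden.

7 km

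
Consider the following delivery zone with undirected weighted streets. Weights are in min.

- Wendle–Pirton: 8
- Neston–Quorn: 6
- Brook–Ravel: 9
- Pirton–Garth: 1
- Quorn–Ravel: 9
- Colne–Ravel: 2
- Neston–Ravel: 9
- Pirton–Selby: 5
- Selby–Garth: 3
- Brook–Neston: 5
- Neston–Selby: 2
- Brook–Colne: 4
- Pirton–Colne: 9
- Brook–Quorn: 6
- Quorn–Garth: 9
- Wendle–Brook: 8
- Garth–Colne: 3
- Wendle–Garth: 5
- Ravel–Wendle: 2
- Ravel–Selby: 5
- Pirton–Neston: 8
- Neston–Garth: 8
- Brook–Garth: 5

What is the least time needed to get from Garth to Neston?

5 min

Enumerating some paths:
Garth - Neston: 8 = 8
Garth - Pirton - Selby - Neston: 1+5+2 = 8
Garth - Selby - Neston: 3+2 = 5
The minimum is 5 min via Garth - Selby - Neston.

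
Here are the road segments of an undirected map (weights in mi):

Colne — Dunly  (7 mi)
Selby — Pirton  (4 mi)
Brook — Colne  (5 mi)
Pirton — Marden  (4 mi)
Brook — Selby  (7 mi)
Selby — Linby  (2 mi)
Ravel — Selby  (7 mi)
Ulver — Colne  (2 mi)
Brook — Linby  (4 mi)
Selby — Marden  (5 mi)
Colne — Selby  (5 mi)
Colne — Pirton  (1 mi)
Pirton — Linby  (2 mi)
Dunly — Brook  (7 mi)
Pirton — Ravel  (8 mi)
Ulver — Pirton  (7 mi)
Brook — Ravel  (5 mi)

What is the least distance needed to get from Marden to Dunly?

12 mi

Running Dijkstra from Marden:
Marden: 0
Pirton: 4  (via Marden)
Selby: 5  (via Marden)
Colne: 5  (via Pirton)
Linby: 6  (via Pirton)
Ulver: 7  (via Colne)
Brook: 10  (via Colne)
Ravel: 12  (via Pirton)
Dunly: 12  (via Colne)
Shortest route: Marden–Pirton–Colne–Dunly = 12 mi.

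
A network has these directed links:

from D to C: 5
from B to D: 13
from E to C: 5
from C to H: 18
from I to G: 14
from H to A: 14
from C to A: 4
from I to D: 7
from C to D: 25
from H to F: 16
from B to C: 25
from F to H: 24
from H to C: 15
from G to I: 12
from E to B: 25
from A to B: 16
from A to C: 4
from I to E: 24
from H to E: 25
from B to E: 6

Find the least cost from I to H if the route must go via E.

47

Shortest I→E: I–E = 24
Best E to H: E–C–H costing 23
Total via E: 24 + 23 = 47.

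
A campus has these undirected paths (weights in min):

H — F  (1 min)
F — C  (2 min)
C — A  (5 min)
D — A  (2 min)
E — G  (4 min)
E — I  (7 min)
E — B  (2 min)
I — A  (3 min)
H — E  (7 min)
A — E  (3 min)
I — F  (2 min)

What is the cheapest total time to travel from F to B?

10 min

Compare a few routes:
F → H → E → B: 1+7+2 = 10
F → C → A → E → B: 2+5+3+2 = 12
F → I → E → B: 2+7+2 = 11
The minimum is 10 min via F → H → E → B.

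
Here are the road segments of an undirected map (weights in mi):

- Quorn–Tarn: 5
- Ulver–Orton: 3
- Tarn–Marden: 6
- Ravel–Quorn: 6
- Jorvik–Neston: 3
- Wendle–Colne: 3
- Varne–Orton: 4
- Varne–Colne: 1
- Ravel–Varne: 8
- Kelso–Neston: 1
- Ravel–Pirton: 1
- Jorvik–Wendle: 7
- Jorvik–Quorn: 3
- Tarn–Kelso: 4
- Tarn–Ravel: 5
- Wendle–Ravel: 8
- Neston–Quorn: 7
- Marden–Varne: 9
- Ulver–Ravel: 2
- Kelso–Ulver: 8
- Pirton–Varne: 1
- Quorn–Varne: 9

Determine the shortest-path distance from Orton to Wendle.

8 mi

Running Dijkstra from Orton:
Orton: 0
Ulver: 3  (via Orton)
Varne: 4  (via Orton)
Pirton: 5  (via Varne)
Ravel: 5  (via Ulver)
Colne: 5  (via Varne)
Wendle: 8  (via Colne)
Shortest route: Orton → Varne → Colne → Wendle = 8 mi.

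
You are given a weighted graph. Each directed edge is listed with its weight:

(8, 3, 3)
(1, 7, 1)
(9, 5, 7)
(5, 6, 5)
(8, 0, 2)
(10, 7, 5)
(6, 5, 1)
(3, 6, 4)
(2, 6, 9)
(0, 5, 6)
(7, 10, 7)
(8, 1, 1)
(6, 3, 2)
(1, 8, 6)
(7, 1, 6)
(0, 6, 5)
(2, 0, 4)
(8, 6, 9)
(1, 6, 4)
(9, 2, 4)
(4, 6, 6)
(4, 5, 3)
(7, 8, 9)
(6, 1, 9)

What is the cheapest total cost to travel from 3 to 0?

21

Candidate routes:
3–6–1–8–0: 4+9+6+2 = 21
3–6–1–7–8–0: 4+9+1+9+2 = 25
The minimum is 21 via 3–6–1–8–0.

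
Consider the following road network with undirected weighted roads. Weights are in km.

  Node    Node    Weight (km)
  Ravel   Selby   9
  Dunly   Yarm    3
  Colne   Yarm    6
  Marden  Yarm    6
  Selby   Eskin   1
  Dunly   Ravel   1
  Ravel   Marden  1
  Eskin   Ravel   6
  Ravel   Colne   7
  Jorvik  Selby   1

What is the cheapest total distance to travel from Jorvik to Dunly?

9 km

Candidate routes:
Jorvik - Selby - Eskin - Ravel - Dunly: 1+1+6+1 = 9
Jorvik - Selby - Ravel - Dunly: 1+9+1 = 11
Cheapest is Jorvik - Selby - Eskin - Ravel - Dunly at 9 km.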